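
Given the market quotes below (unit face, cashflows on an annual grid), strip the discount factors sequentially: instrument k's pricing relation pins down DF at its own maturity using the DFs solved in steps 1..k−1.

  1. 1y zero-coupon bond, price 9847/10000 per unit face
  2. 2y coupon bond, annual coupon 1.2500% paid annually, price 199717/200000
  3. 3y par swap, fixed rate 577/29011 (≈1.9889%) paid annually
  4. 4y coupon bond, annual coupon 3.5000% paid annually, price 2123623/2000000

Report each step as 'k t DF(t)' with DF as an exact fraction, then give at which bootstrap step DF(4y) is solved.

1 1 9847/10000
2 2 9741/10000
3 3 9423/10000
4 4 4639/5000
DF(4y) is solved at step 4

step 1 [1y] zero: DF = P = 9847/10000 ≈ 0.984700
step 2 [2y] bond c/1=1/80: DF=(199717/200000 − 1/80·(0.984700))/(1+1/80) = 9741/10000 ≈ 0.974100
step 3 [3y] swap r/1=577/29011: DF=(1 − 577/29011·(0.984700+0.974100))/(1+577/29011) = 9423/10000 ≈ 0.942300
step 4 [4y] bond c/1=7/200: DF=(2123623/2000000 − 7/200·(0.984700+0.974100+0.942300))/(1+7/200) = 4639/5000 ≈ 0.927800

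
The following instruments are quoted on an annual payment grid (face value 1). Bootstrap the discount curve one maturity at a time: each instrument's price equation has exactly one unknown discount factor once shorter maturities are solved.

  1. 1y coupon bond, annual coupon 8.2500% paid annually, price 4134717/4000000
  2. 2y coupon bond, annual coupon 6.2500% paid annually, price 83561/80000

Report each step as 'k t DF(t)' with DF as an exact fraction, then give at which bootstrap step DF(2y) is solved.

step 1 [1y] bond c/1=33/400: DF=(4134717/4000000 − 33/400·(0))/(1+33/400) = 9549/10000 ≈ 0.954900
step 2 [2y] bond c/1=1/16: DF=(83561/80000 − 1/16·(0.954900))/(1+1/16) = 9269/10000 ≈ 0.926900

1 1 9549/10000
2 2 9269/10000
DF(2y) is solved at step 2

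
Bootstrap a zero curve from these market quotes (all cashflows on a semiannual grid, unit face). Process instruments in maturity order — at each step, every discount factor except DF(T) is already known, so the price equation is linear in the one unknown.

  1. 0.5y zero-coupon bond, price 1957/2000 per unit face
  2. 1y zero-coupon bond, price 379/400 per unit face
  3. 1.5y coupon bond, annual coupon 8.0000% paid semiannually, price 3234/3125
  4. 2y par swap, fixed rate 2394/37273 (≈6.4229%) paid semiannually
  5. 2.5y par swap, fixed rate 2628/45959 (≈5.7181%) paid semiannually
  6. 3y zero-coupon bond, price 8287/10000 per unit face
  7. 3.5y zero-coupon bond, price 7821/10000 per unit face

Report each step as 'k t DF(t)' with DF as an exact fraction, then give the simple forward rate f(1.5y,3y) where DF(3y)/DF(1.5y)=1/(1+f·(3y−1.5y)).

step 1 [0.5y] zero: DF = P = 1957/2000 ≈ 0.978500
step 2 [1y] zero: DF = P = 379/400 ≈ 0.947500
step 3 [1.5y] bond c/2=1/25: DF=(3234/3125 − 1/25·(0.978500+0.947500))/(1+1/25) = 921/1000 ≈ 0.921000
step 4 [2y] swap r/2=1197/37273: DF=(1 − 1197/37273·(0.978500+0.947500+0.921000))/(1+1197/37273) = 8803/10000 ≈ 0.880300
step 5 [2.5y] swap r/2=1314/45959: DF=(1 − 1314/45959·(0.978500+0.947500+0.921000+0.880300))/(1+1314/45959) = 4343/5000 ≈ 0.868600
step 6 [3y] zero: DF = P = 8287/10000 ≈ 0.828700
step 7 [3.5y] zero: DF = P = 7821/10000 ≈ 0.782100

1 1/2 1957/2000
2 1 379/400
3 3/2 921/1000
4 2 8803/10000
5 5/2 4343/5000
6 3 8287/10000
7 7/2 7821/10000
f(1.5y,3y) = ((921/1000)/(8287/10000) − 1)/(3/2) = 1846/24861 ≈ 7.4253%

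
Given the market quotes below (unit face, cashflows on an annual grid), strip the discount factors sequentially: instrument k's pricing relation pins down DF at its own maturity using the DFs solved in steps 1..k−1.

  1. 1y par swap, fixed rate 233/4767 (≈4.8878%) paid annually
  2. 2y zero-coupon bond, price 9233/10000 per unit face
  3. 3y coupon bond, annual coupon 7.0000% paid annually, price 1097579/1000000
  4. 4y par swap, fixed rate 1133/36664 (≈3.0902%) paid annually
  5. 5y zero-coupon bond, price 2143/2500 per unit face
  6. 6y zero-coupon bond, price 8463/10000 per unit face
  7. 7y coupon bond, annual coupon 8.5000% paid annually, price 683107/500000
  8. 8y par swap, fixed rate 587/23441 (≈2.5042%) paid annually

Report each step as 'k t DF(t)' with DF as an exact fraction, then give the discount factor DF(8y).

1 1 4767/5000
2 2 9233/10000
3 3 903/1000
4 4 8867/10000
5 5 2143/2500
6 6 8463/10000
7 7 1677/2000
8 8 8239/10000
DF(8y) = 8239/10000 ≈ 0.823900

step 1 [1y] swap r/1=233/4767: DF=(1 − 233/4767·(0))/(1+233/4767) = 4767/5000 ≈ 0.953400
step 2 [2y] zero: DF = P = 9233/10000 ≈ 0.923300
step 3 [3y] bond c/1=7/100: DF=(1097579/1000000 − 7/100·(0.953400+0.923300))/(1+7/100) = 903/1000 ≈ 0.903000
step 4 [4y] swap r/1=1133/36664: DF=(1 − 1133/36664·(0.953400+0.923300+0.903000))/(1+1133/36664) = 8867/10000 ≈ 0.886700
step 5 [5y] zero: DF = P = 2143/2500 ≈ 0.857200
step 6 [6y] zero: DF = P = 8463/10000 ≈ 0.846300
step 7 [7y] bond c/1=17/200: DF=(683107/500000 − 17/200·(0.953400+0.923300+0.903000+0.886700+0.857200+0.846300))/(1+17/200) = 1677/2000 ≈ 0.838500
step 8 [8y] swap r/1=587/23441: DF=(1 − 587/23441·(0.953400+0.923300+0.903000+0.886700+0.857200+0.846300+0.838500))/(1+587/23441) = 8239/10000 ≈ 0.823900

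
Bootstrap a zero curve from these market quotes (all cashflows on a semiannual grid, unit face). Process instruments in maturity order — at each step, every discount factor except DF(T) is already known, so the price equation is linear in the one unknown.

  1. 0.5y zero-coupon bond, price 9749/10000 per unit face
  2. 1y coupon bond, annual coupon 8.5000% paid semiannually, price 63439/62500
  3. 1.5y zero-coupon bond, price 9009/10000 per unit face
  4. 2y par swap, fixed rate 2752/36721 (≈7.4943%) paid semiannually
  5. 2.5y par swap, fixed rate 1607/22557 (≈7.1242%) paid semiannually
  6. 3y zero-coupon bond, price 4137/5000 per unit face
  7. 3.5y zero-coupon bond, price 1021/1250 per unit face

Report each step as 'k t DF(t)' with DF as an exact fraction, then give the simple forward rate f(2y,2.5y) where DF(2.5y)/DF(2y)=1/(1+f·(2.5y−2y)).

1 1/2 9749/10000
2 1 9339/10000
3 3/2 9009/10000
4 2 539/625
5 5/2 8393/10000
6 3 4137/5000
7 7/2 1021/1250
f(2y,2.5y) = ((539/625)/(8393/10000) − 1)/(1/2) = 6/109 ≈ 5.5046%

step 1 [0.5y] zero: DF = P = 9749/10000 ≈ 0.974900
step 2 [1y] bond c/2=17/400: DF=(63439/62500 − 17/400·(0.974900))/(1+17/400) = 9339/10000 ≈ 0.933900
step 3 [1.5y] zero: DF = P = 9009/10000 ≈ 0.900900
step 4 [2y] swap r/2=1376/36721: DF=(1 − 1376/36721·(0.974900+0.933900+0.900900))/(1+1376/36721) = 539/625 ≈ 0.862400
step 5 [2.5y] swap r/2=1607/45114: DF=(1 − 1607/45114·(0.974900+0.933900+0.900900+0.862400))/(1+1607/45114) = 8393/10000 ≈ 0.839300
step 6 [3y] zero: DF = P = 4137/5000 ≈ 0.827400
step 7 [3.5y] zero: DF = P = 1021/1250 ≈ 0.816800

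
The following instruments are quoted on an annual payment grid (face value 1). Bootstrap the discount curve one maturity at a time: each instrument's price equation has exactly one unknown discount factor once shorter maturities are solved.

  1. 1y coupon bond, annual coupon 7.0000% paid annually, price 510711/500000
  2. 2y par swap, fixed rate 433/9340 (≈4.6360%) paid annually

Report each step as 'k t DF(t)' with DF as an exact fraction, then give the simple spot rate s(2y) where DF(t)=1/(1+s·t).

1 1 4773/5000
2 2 4567/5000
s(2y) = (1/(4567/5000) − 1)/(2) = 433/9134 ≈ 4.7405%

step 1 [1y] bond c/1=7/100: DF=(510711/500000 − 7/100·(0))/(1+7/100) = 4773/5000 ≈ 0.954600
step 2 [2y] swap r/1=433/9340: DF=(1 − 433/9340·(0.954600))/(1+433/9340) = 4567/5000 ≈ 0.913400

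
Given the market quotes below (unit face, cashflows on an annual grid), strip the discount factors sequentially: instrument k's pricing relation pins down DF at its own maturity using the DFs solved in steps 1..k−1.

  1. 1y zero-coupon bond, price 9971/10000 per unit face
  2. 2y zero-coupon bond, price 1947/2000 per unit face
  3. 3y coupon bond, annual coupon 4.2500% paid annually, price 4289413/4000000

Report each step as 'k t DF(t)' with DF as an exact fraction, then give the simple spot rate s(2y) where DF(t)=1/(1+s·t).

1 1 9971/10000
2 2 1947/2000
3 3 9483/10000
s(2y) = (1/(1947/2000) − 1)/(2) = 53/3894 ≈ 1.3611%

step 1 [1y] zero: DF = P = 9971/10000 ≈ 0.997100
step 2 [2y] zero: DF = P = 1947/2000 ≈ 0.973500
step 3 [3y] bond c/1=17/400: DF=(4289413/4000000 − 17/400·(0.997100+0.973500))/(1+17/400) = 9483/10000 ≈ 0.948300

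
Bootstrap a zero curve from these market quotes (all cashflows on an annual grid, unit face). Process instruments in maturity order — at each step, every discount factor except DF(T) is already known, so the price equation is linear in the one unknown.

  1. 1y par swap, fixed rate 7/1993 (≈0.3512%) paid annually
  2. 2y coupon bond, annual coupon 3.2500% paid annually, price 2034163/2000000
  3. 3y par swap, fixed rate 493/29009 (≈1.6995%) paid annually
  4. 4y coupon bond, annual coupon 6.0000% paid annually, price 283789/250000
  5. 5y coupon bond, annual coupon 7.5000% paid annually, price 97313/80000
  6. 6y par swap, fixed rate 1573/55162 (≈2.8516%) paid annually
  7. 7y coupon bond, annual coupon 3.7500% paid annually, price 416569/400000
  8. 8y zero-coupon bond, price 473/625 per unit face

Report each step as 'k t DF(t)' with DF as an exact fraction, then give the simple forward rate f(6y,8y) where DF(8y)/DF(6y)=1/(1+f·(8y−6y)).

step 1 [1y] swap r/1=7/1993: DF=(1 − 7/1993·(0))/(1+7/1993) = 1993/2000 ≈ 0.996500
step 2 [2y] bond c/1=13/400: DF=(2034163/2000000 − 13/400·(0.996500))/(1+13/400) = 9537/10000 ≈ 0.953700
step 3 [3y] swap r/1=493/29009: DF=(1 − 493/29009·(0.996500+0.953700))/(1+493/29009) = 9507/10000 ≈ 0.950700
step 4 [4y] bond c/1=3/50: DF=(283789/250000 − 3/50·(0.996500+0.953700+0.950700))/(1+3/50) = 9067/10000 ≈ 0.906700
step 5 [5y] bond c/1=3/40: DF=(97313/80000 − 3/40·(0.996500+0.953700+0.950700+0.906700))/(1+3/40) = 8659/10000 ≈ 0.865900
step 6 [6y] swap r/1=1573/55162: DF=(1 − 1573/55162·(0.996500+0.953700+0.950700+0.906700+0.865900))/(1+1573/55162) = 8427/10000 ≈ 0.842700
step 7 [7y] bond c/1=3/80: DF=(416569/400000 − 3/80·(0.996500+0.953700+0.950700+0.906700+0.865900+0.842700))/(1+3/80) = 2011/2500 ≈ 0.804400
step 8 [8y] zero: DF = P = 473/625 ≈ 0.756800

1 1 1993/2000
2 2 9537/10000
3 3 9507/10000
4 4 9067/10000
5 5 8659/10000
6 6 8427/10000
7 7 2011/2500
8 8 473/625
f(6y,8y) = ((8427/10000)/(473/625) − 1)/(2) = 859/15136 ≈ 5.6752%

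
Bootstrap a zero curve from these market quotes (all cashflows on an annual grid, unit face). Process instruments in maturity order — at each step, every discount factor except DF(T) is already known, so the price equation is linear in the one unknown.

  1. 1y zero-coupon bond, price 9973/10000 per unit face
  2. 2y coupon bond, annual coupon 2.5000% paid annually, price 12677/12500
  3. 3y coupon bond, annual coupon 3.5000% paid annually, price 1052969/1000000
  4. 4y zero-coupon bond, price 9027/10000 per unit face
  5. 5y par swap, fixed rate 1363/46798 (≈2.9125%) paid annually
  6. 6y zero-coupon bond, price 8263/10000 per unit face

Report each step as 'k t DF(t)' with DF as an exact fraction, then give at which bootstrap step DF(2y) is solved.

1 1 9973/10000
2 2 9651/10000
3 3 951/1000
4 4 9027/10000
5 5 8637/10000
6 6 8263/10000
DF(2y) is solved at step 2

step 1 [1y] zero: DF = P = 9973/10000 ≈ 0.997300
step 2 [2y] bond c/1=1/40: DF=(12677/12500 − 1/40·(0.997300))/(1+1/40) = 9651/10000 ≈ 0.965100
step 3 [3y] bond c/1=7/200: DF=(1052969/1000000 − 7/200·(0.997300+0.965100))/(1+7/200) = 951/1000 ≈ 0.951000
step 4 [4y] zero: DF = P = 9027/10000 ≈ 0.902700
step 5 [5y] swap r/1=1363/46798: DF=(1 − 1363/46798·(0.997300+0.965100+0.951000+0.902700))/(1+1363/46798) = 8637/10000 ≈ 0.863700
step 6 [6y] zero: DF = P = 8263/10000 ≈ 0.826300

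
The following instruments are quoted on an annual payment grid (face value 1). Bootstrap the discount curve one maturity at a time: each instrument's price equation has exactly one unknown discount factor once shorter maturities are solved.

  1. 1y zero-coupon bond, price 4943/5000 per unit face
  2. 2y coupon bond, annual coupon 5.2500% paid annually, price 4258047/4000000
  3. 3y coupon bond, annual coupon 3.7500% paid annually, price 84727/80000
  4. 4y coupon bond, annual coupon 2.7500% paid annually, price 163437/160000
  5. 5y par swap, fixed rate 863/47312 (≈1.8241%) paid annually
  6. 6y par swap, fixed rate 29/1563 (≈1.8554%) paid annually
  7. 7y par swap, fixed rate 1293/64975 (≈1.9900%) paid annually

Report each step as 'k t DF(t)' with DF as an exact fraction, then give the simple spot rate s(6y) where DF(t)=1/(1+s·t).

1 1 4943/5000
2 2 9621/10000
3 3 9503/10000
4 4 1833/2000
5 5 9137/10000
6 6 2239/2500
7 7 8707/10000
s(6y) = (1/(2239/2500) − 1)/(6) = 87/4478 ≈ 1.9428%

step 1 [1y] zero: DF = P = 4943/5000 ≈ 0.988600
step 2 [2y] bond c/1=21/400: DF=(4258047/4000000 − 21/400·(0.988600))/(1+21/400) = 9621/10000 ≈ 0.962100
step 3 [3y] bond c/1=3/80: DF=(84727/80000 − 3/80·(0.988600+0.962100))/(1+3/80) = 9503/10000 ≈ 0.950300
step 4 [4y] bond c/1=11/400: DF=(163437/160000 − 11/400·(0.988600+0.962100+0.950300))/(1+11/400) = 1833/2000 ≈ 0.916500
step 5 [5y] swap r/1=863/47312: DF=(1 − 863/47312·(0.988600+0.962100+0.950300+0.916500))/(1+863/47312) = 9137/10000 ≈ 0.913700
step 6 [6y] swap r/1=29/1563: DF=(1 − 29/1563·(0.988600+0.962100+0.950300+0.916500+0.913700))/(1+29/1563) = 2239/2500 ≈ 0.895600
step 7 [7y] swap r/1=1293/64975: DF=(1 − 1293/64975·(0.988600+0.962100+0.950300+0.916500+0.913700+0.895600))/(1+1293/64975) = 8707/10000 ≈ 0.870700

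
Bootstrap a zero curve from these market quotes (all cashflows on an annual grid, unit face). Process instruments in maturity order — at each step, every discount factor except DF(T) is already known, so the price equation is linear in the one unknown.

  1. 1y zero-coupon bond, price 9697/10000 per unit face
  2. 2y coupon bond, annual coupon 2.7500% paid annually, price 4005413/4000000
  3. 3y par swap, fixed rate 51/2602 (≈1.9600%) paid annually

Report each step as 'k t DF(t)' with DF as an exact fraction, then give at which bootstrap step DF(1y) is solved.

1 1 9697/10000
2 2 4743/5000
3 3 9439/10000
DF(1y) is solved at step 1

step 1 [1y] zero: DF = P = 9697/10000 ≈ 0.969700
step 2 [2y] bond c/1=11/400: DF=(4005413/4000000 − 11/400·(0.969700))/(1+11/400) = 4743/5000 ≈ 0.948600
step 3 [3y] swap r/1=51/2602: DF=(1 − 51/2602·(0.969700+0.948600))/(1+51/2602) = 9439/10000 ≈ 0.943900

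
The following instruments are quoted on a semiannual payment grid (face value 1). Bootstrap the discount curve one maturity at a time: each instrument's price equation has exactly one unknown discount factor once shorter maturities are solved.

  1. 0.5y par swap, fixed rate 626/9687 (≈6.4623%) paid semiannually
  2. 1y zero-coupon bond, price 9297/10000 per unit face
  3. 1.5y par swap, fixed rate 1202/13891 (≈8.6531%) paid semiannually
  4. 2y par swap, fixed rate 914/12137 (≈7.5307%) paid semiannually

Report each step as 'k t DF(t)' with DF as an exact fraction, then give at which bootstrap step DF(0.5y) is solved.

step 1 [0.5y] swap r/2=313/9687: DF=(1 − 313/9687·(0))/(1+313/9687) = 9687/10000 ≈ 0.968700
step 2 [1y] zero: DF = P = 9297/10000 ≈ 0.929700
step 3 [1.5y] swap r/2=601/13891: DF=(1 − 601/13891·(0.968700+0.929700))/(1+601/13891) = 4399/5000 ≈ 0.879800
step 4 [2y] swap r/2=457/12137: DF=(1 − 457/12137·(0.968700+0.929700+0.879800))/(1+457/12137) = 8629/10000 ≈ 0.862900

1 1/2 9687/10000
2 1 9297/10000
3 3/2 4399/5000
4 2 8629/10000
DF(0.5y) is solved at step 1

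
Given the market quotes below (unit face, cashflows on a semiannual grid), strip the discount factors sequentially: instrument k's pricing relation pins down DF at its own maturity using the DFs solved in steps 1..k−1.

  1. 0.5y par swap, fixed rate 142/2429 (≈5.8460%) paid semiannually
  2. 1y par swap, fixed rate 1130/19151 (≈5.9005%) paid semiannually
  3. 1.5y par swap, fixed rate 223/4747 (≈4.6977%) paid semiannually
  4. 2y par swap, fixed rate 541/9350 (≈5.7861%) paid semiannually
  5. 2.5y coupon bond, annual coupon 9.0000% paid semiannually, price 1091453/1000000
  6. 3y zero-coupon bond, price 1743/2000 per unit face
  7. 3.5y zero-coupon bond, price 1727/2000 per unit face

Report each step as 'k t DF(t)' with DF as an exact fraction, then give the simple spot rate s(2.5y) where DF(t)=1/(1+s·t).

1 1/2 2429/2500
2 1 1887/2000
3 3/2 9331/10000
4 2 4459/5000
5 5/2 4417/5000
6 3 1743/2000
7 7/2 1727/2000
s(2.5y) = (1/(4417/5000) − 1)/(5/2) = 1166/22085 ≈ 5.2796%

step 1 [0.5y] swap r/2=71/2429: DF=(1 − 71/2429·(0))/(1+71/2429) = 2429/2500 ≈ 0.971600
step 2 [1y] swap r/2=565/19151: DF=(1 − 565/19151·(0.971600))/(1+565/19151) = 1887/2000 ≈ 0.943500
step 3 [1.5y] swap r/2=223/9494: DF=(1 − 223/9494·(0.971600+0.943500))/(1+223/9494) = 9331/10000 ≈ 0.933100
step 4 [2y] swap r/2=541/18700: DF=(1 − 541/18700·(0.971600+0.943500+0.933100))/(1+541/18700) = 4459/5000 ≈ 0.891800
step 5 [2.5y] bond c/2=9/200: DF=(1091453/1000000 − 9/200·(0.971600+0.943500+0.933100+0.891800))/(1+9/200) = 4417/5000 ≈ 0.883400
step 6 [3y] zero: DF = P = 1743/2000 ≈ 0.871500
step 7 [3.5y] zero: DF = P = 1727/2000 ≈ 0.863500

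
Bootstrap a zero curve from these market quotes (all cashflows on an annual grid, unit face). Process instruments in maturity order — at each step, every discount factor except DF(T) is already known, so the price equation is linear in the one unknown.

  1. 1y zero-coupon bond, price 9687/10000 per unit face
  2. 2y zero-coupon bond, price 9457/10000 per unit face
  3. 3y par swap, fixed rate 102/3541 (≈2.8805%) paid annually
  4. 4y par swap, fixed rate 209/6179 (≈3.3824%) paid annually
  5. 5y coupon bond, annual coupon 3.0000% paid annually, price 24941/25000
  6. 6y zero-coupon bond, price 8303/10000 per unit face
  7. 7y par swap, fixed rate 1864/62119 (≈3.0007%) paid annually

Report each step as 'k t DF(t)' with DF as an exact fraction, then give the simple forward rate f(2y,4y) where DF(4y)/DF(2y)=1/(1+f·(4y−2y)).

1 1 9687/10000
2 2 9457/10000
3 3 574/625
4 4 4373/5000
5 5 4303/5000
6 6 8303/10000
7 7 1017/1250
f(2y,4y) = ((9457/10000)/(4373/5000) − 1)/(2) = 711/17492 ≈ 4.0647%

step 1 [1y] zero: DF = P = 9687/10000 ≈ 0.968700
step 2 [2y] zero: DF = P = 9457/10000 ≈ 0.945700
step 3 [3y] swap r/1=102/3541: DF=(1 − 102/3541·(0.968700+0.945700))/(1+102/3541) = 574/625 ≈ 0.918400
step 4 [4y] swap r/1=209/6179: DF=(1 − 209/6179·(0.968700+0.945700+0.918400))/(1+209/6179) = 4373/5000 ≈ 0.874600
step 5 [5y] bond c/1=3/100: DF=(24941/25000 − 3/100·(0.968700+0.945700+0.918400+0.874600))/(1+3/100) = 4303/5000 ≈ 0.860600
step 6 [6y] zero: DF = P = 8303/10000 ≈ 0.830300
step 7 [7y] swap r/1=1864/62119: DF=(1 − 1864/62119·(0.968700+0.945700+0.918400+0.874600+0.860600+0.830300))/(1+1864/62119) = 1017/1250 ≈ 0.813600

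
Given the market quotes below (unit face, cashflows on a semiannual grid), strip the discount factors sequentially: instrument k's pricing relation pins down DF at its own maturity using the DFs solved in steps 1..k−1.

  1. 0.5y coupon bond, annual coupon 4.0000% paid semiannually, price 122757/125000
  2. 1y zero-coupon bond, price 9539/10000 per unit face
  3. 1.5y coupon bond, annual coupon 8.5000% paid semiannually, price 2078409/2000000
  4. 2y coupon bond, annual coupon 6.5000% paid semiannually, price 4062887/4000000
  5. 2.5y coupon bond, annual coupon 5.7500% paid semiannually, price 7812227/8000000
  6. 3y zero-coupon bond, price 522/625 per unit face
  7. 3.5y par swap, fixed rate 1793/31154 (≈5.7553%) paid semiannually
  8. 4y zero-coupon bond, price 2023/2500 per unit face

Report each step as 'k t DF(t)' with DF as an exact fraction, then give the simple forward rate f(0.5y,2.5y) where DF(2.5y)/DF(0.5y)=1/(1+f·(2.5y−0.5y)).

step 1 [0.5y] bond c/2=1/50: DF=(122757/125000 − 1/50·(0))/(1+1/50) = 2407/2500 ≈ 0.962800
step 2 [1y] zero: DF = P = 9539/10000 ≈ 0.953900
step 3 [1.5y] bond c/2=17/400: DF=(2078409/2000000 − 17/400·(0.962800+0.953900))/(1+17/400) = 9187/10000 ≈ 0.918700
step 4 [2y] bond c/2=13/400: DF=(4062887/4000000 − 13/400·(0.962800+0.953900+0.918700))/(1+13/400) = 1789/2000 ≈ 0.894500
step 5 [2.5y] bond c/2=23/800: DF=(7812227/8000000 − 23/800·(0.962800+0.953900+0.918700+0.894500))/(1+23/800) = 169/200 ≈ 0.845000
step 6 [3y] zero: DF = P = 522/625 ≈ 0.835200
step 7 [3.5y] swap r/2=1793/62308: DF=(1 − 1793/62308·(0.962800+0.953900+0.918700+0.894500+0.845000+0.835200))/(1+1793/62308) = 8207/10000 ≈ 0.820700
step 8 [4y] zero: DF = P = 2023/2500 ≈ 0.809200

1 1/2 2407/2500
2 1 9539/10000
3 3/2 9187/10000
4 2 1789/2000
5 5/2 169/200
6 3 522/625
7 7/2 8207/10000
8 4 2023/2500
f(0.5y,2.5y) = ((2407/2500)/(169/200) − 1)/(2) = 589/8450 ≈ 6.9704%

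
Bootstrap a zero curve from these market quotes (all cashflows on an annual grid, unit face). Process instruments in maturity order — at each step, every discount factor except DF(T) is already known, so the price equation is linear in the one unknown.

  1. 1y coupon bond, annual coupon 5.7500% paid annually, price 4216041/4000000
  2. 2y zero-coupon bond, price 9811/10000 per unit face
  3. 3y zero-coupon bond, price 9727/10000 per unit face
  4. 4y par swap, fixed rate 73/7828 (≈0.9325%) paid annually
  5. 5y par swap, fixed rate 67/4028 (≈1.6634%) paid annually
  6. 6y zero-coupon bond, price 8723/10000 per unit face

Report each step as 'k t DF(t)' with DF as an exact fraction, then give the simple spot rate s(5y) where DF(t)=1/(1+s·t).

1 1 9967/10000
2 2 9811/10000
3 3 9727/10000
4 4 1927/2000
5 5 2299/2500
6 6 8723/10000
s(5y) = (1/(2299/2500) − 1)/(5) = 201/11495 ≈ 1.7486%

step 1 [1y] bond c/1=23/400: DF=(4216041/4000000 − 23/400·(0))/(1+23/400) = 9967/10000 ≈ 0.996700
step 2 [2y] zero: DF = P = 9811/10000 ≈ 0.981100
step 3 [3y] zero: DF = P = 9727/10000 ≈ 0.972700
step 4 [4y] swap r/1=73/7828: DF=(1 − 73/7828·(0.996700+0.981100+0.972700))/(1+73/7828) = 1927/2000 ≈ 0.963500
step 5 [5y] swap r/1=67/4028: DF=(1 − 67/4028·(0.996700+0.981100+0.972700+0.963500))/(1+67/4028) = 2299/2500 ≈ 0.919600
step 6 [6y] zero: DF = P = 8723/10000 ≈ 0.872300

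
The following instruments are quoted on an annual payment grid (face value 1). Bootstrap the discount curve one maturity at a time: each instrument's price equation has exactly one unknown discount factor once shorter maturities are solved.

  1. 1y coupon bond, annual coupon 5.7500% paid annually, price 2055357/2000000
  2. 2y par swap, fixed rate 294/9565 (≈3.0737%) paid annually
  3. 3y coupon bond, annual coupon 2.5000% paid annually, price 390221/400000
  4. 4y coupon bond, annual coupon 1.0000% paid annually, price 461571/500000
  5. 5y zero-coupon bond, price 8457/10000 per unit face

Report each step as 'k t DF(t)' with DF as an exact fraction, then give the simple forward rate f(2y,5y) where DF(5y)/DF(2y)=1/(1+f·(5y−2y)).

step 1 [1y] bond c/1=23/400: DF=(2055357/2000000 − 23/400·(0))/(1+23/400) = 4859/5000 ≈ 0.971800
step 2 [2y] swap r/1=294/9565: DF=(1 − 294/9565·(0.971800))/(1+294/9565) = 2353/2500 ≈ 0.941200
step 3 [3y] bond c/1=1/40: DF=(390221/400000 − 1/40·(0.971800+0.941200))/(1+1/40) = 9051/10000 ≈ 0.905100
step 4 [4y] bond c/1=1/100: DF=(461571/500000 − 1/100·(0.971800+0.941200+0.905100))/(1+1/100) = 8861/10000 ≈ 0.886100
step 5 [5y] zero: DF = P = 8457/10000 ≈ 0.845700

1 1 4859/5000
2 2 2353/2500
3 3 9051/10000
4 4 8861/10000
5 5 8457/10000
f(2y,5y) = ((2353/2500)/(8457/10000) − 1)/(3) = 955/25371 ≈ 3.7641%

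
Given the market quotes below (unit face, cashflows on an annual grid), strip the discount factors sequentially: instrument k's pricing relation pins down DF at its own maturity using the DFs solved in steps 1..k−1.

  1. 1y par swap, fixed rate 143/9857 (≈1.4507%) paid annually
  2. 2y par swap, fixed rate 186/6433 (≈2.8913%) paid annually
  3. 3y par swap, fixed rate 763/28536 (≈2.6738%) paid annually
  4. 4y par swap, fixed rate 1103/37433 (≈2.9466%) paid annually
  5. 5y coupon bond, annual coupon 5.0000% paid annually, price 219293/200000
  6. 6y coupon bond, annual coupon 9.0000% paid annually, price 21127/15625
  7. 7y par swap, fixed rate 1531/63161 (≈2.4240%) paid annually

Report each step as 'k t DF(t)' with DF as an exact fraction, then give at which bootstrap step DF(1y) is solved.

1 1 9857/10000
2 2 4721/5000
3 3 9237/10000
4 4 8897/10000
5 5 433/500
6 6 8599/10000
7 7 8469/10000
DF(1y) is solved at step 1

step 1 [1y] swap r/1=143/9857: DF=(1 − 143/9857·(0))/(1+143/9857) = 9857/10000 ≈ 0.985700
step 2 [2y] swap r/1=186/6433: DF=(1 − 186/6433·(0.985700))/(1+186/6433) = 4721/5000 ≈ 0.944200
step 3 [3y] swap r/1=763/28536: DF=(1 − 763/28536·(0.985700+0.944200))/(1+763/28536) = 9237/10000 ≈ 0.923700
step 4 [4y] swap r/1=1103/37433: DF=(1 − 1103/37433·(0.985700+0.944200+0.923700))/(1+1103/37433) = 8897/10000 ≈ 0.889700
step 5 [5y] bond c/1=1/20: DF=(219293/200000 − 1/20·(0.985700+0.944200+0.923700+0.889700))/(1+1/20) = 433/500 ≈ 0.866000
step 6 [6y] bond c/1=9/100: DF=(21127/15625 − 9/100·(0.985700+0.944200+0.923700+0.889700+0.866000))/(1+9/100) = 8599/10000 ≈ 0.859900
step 7 [7y] swap r/1=1531/63161: DF=(1 − 1531/63161·(0.985700+0.944200+0.923700+0.889700+0.866000+0.859900))/(1+1531/63161) = 8469/10000 ≈ 0.846900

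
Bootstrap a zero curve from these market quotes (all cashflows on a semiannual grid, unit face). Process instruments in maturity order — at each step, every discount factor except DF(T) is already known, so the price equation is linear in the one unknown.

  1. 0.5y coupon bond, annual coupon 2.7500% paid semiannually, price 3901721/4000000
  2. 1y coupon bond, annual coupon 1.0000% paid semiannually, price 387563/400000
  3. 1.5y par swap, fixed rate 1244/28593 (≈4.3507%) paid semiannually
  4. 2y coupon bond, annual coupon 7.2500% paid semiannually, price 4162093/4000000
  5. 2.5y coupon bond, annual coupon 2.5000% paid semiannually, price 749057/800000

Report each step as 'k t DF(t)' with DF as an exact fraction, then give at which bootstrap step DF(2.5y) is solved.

step 1 [0.5y] bond c/2=11/800: DF=(3901721/4000000 − 11/800·(0))/(1+11/800) = 4811/5000 ≈ 0.962200
step 2 [1y] bond c/2=1/200: DF=(387563/400000 − 1/200·(0.962200))/(1+1/200) = 9593/10000 ≈ 0.959300
step 3 [1.5y] swap r/2=622/28593: DF=(1 − 622/28593·(0.962200+0.959300))/(1+622/28593) = 4689/5000 ≈ 0.937800
step 4 [2y] bond c/2=29/800: DF=(4162093/4000000 − 29/800·(0.962200+0.959300+0.937800))/(1+29/800) = 9041/10000 ≈ 0.904100
step 5 [2.5y] bond c/2=1/80: DF=(749057/800000 − 1/80·(0.962200+0.959300+0.937800+0.904100))/(1+1/80) = 8783/10000 ≈ 0.878300

1 1/2 4811/5000
2 1 9593/10000
3 3/2 4689/5000
4 2 9041/10000
5 5/2 8783/10000
DF(2.5y) is solved at step 5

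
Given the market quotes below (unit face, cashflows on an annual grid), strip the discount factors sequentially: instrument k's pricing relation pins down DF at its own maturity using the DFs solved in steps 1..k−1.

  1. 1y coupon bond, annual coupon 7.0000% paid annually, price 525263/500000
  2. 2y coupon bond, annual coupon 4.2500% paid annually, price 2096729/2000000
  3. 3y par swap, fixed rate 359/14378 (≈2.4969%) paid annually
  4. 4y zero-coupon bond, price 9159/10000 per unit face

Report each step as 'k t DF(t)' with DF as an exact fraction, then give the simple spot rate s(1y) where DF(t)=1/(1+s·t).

step 1 [1y] bond c/1=7/100: DF=(525263/500000 − 7/100·(0))/(1+7/100) = 4909/5000 ≈ 0.981800
step 2 [2y] bond c/1=17/400: DF=(2096729/2000000 − 17/400·(0.981800))/(1+17/400) = 1207/1250 ≈ 0.965600
step 3 [3y] swap r/1=359/14378: DF=(1 − 359/14378·(0.981800+0.965600))/(1+359/14378) = 4641/5000 ≈ 0.928200
step 4 [4y] zero: DF = P = 9159/10000 ≈ 0.915900

1 1 4909/5000
2 2 1207/1250
3 3 4641/5000
4 4 9159/10000
s(1y) = (1/(4909/5000) − 1)/(1) = 91/4909 ≈ 1.8537%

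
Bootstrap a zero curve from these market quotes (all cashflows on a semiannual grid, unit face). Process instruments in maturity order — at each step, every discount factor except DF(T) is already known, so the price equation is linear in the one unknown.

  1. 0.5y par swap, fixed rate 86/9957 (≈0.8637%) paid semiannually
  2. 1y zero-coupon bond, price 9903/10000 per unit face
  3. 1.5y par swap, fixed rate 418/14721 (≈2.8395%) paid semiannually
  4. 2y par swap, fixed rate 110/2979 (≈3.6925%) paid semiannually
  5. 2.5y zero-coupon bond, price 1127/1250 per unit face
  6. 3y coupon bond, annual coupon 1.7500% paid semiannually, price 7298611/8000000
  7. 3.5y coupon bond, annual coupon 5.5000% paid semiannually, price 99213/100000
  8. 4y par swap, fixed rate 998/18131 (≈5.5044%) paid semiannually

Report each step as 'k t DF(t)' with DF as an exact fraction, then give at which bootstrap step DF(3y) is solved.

step 1 [0.5y] swap r/2=43/9957: DF=(1 − 43/9957·(0))/(1+43/9957) = 9957/10000 ≈ 0.995700
step 2 [1y] zero: DF = P = 9903/10000 ≈ 0.990300
step 3 [1.5y] swap r/2=209/14721: DF=(1 − 209/14721·(0.995700+0.990300))/(1+209/14721) = 4791/5000 ≈ 0.958200
step 4 [2y] swap r/2=55/2979: DF=(1 − 55/2979·(0.995700+0.990300+0.958200))/(1+55/2979) = 1857/2000 ≈ 0.928500
step 5 [2.5y] zero: DF = P = 1127/1250 ≈ 0.901600
step 6 [3y] bond c/2=7/800: DF=(7298611/8000000 − 7/800·(0.995700+0.990300+0.958200+0.928500+0.901600))/(1+7/800) = 863/1000 ≈ 0.863000
step 7 [3.5y] bond c/2=11/400: DF=(99213/100000 − 11/400·(0.995700+0.990300+0.958200+0.928500+0.901600+0.863000))/(1+11/400) = 8147/10000 ≈ 0.814700
step 8 [4y] swap r/2=499/18131: DF=(1 − 499/18131·(0.995700+0.990300+0.958200+0.928500+0.901600+0.863000+0.814700))/(1+499/18131) = 2001/2500 ≈ 0.800400

1 1/2 9957/10000
2 1 9903/10000
3 3/2 4791/5000
4 2 1857/2000
5 5/2 1127/1250
6 3 863/1000
7 7/2 8147/10000
8 4 2001/2500
DF(3y) is solved at step 6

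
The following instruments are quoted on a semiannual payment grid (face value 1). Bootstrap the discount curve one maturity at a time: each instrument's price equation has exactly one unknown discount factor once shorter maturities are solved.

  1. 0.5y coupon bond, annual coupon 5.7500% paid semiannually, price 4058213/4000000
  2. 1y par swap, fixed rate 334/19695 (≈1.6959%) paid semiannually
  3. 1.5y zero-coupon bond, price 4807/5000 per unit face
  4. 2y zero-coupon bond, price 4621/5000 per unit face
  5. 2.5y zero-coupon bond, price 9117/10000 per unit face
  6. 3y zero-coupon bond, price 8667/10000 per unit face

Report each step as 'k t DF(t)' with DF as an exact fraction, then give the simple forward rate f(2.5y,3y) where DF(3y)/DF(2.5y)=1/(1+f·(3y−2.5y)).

1 1/2 4931/5000
2 1 9833/10000
3 3/2 4807/5000
4 2 4621/5000
5 5/2 9117/10000
6 3 8667/10000
f(2.5y,3y) = ((9117/10000)/(8667/10000) − 1)/(1/2) = 100/963 ≈ 10.3842%

step 1 [0.5y] bond c/2=23/800: DF=(4058213/4000000 − 23/800·(0))/(1+23/800) = 4931/5000 ≈ 0.986200
step 2 [1y] swap r/2=167/19695: DF=(1 − 167/19695·(0.986200))/(1+167/19695) = 9833/10000 ≈ 0.983300
step 3 [1.5y] zero: DF = P = 4807/5000 ≈ 0.961400
step 4 [2y] zero: DF = P = 4621/5000 ≈ 0.924200
step 5 [2.5y] zero: DF = P = 9117/10000 ≈ 0.911700
step 6 [3y] zero: DF = P = 8667/10000 ≈ 0.866700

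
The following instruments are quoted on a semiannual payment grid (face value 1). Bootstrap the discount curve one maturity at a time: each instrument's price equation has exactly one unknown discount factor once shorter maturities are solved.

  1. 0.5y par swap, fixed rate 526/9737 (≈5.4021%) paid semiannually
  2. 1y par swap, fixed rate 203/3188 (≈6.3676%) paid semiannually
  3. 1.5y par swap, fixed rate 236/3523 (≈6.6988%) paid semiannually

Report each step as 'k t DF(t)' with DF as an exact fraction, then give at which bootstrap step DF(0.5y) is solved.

step 1 [0.5y] swap r/2=263/9737: DF=(1 − 263/9737·(0))/(1+263/9737) = 9737/10000 ≈ 0.973700
step 2 [1y] swap r/2=203/6376: DF=(1 − 203/6376·(0.973700))/(1+203/6376) = 9391/10000 ≈ 0.939100
step 3 [1.5y] swap r/2=118/3523: DF=(1 − 118/3523·(0.973700+0.939100))/(1+118/3523) = 566/625 ≈ 0.905600

1 1/2 9737/10000
2 1 9391/10000
3 3/2 566/625
DF(0.5y) is solved at step 1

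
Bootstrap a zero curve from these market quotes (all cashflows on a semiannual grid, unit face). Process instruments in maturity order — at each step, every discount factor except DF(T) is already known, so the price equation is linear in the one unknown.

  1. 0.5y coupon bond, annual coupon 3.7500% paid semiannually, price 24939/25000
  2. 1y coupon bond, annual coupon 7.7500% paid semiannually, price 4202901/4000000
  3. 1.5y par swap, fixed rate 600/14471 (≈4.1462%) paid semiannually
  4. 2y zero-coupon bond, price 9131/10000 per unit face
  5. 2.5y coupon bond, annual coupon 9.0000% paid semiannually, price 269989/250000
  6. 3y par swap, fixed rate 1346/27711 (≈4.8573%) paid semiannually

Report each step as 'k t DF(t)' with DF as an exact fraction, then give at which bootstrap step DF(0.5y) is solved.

1 1/2 612/625
2 1 39/40
3 3/2 47/50
4 2 9131/10000
5 5/2 1739/2000
6 3 4327/5000
DF(0.5y) is solved at step 1

step 1 [0.5y] bond c/2=3/160: DF=(24939/25000 − 3/160·(0))/(1+3/160) = 612/625 ≈ 0.979200
step 2 [1y] bond c/2=31/800: DF=(4202901/4000000 − 31/800·(0.979200))/(1+31/800) = 39/40 ≈ 0.975000
step 3 [1.5y] swap r/2=300/14471: DF=(1 − 300/14471·(0.979200+0.975000))/(1+300/14471) = 47/50 ≈ 0.940000
step 4 [2y] zero: DF = P = 9131/10000 ≈ 0.913100
step 5 [2.5y] bond c/2=9/200: DF=(269989/250000 − 9/200·(0.979200+0.975000+0.940000+0.913100))/(1+9/200) = 1739/2000 ≈ 0.869500
step 6 [3y] swap r/2=673/27711: DF=(1 − 673/27711·(0.979200+0.975000+0.940000+0.913100+0.869500))/(1+673/27711) = 4327/5000 ≈ 0.865400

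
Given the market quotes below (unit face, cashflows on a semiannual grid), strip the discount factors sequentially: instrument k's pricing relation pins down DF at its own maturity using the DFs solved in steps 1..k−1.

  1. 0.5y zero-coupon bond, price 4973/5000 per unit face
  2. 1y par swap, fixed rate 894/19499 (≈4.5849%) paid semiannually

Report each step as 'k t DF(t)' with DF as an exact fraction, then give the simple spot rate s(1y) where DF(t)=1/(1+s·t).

1 1/2 4973/5000
2 1 9553/10000
s(1y) = (1/(9553/10000) − 1)/(1) = 447/9553 ≈ 4.6792%

step 1 [0.5y] zero: DF = P = 4973/5000 ≈ 0.994600
step 2 [1y] swap r/2=447/19499: DF=(1 − 447/19499·(0.994600))/(1+447/19499) = 9553/10000 ≈ 0.955300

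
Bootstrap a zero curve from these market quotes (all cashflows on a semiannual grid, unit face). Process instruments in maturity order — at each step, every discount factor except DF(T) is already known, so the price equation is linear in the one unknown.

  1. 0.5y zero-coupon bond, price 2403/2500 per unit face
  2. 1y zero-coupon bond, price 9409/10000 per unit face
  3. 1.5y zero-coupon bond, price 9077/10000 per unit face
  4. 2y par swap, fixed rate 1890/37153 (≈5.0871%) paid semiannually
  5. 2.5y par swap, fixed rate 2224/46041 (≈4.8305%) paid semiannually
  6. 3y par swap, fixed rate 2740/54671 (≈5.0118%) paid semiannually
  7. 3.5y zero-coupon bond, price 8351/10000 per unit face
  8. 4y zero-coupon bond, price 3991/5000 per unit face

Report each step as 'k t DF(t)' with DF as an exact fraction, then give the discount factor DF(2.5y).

1 1/2 2403/2500
2 1 9409/10000
3 3/2 9077/10000
4 2 1811/2000
5 5/2 1111/1250
6 3 863/1000
7 7/2 8351/10000
8 4 3991/5000
DF(2.5y) = 1111/1250 ≈ 0.888800

step 1 [0.5y] zero: DF = P = 2403/2500 ≈ 0.961200
step 2 [1y] zero: DF = P = 9409/10000 ≈ 0.940900
step 3 [1.5y] zero: DF = P = 9077/10000 ≈ 0.907700
step 4 [2y] swap r/2=945/37153: DF=(1 − 945/37153·(0.961200+0.940900+0.907700))/(1+945/37153) = 1811/2000 ≈ 0.905500
step 5 [2.5y] swap r/2=1112/46041: DF=(1 − 1112/46041·(0.961200+0.940900+0.907700+0.905500))/(1+1112/46041) = 1111/1250 ≈ 0.888800
step 6 [3y] swap r/2=1370/54671: DF=(1 − 1370/54671·(0.961200+0.940900+0.907700+0.905500+0.888800))/(1+1370/54671) = 863/1000 ≈ 0.863000
step 7 [3.5y] zero: DF = P = 8351/10000 ≈ 0.835100
step 8 [4y] zero: DF = P = 3991/5000 ≈ 0.798200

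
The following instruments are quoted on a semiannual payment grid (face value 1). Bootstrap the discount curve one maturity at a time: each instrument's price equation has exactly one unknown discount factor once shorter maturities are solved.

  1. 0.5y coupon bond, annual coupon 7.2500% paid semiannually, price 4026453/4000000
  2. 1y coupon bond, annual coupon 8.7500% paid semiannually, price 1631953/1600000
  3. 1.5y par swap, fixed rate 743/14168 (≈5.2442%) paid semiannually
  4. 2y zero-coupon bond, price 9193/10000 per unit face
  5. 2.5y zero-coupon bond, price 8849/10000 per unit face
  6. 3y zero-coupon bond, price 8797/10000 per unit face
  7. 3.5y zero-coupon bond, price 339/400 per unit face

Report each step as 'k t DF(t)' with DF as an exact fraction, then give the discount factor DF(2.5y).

step 1 [0.5y] bond c/2=29/800: DF=(4026453/4000000 − 29/800·(0))/(1+29/800) = 4857/5000 ≈ 0.971400
step 2 [1y] bond c/2=7/160: DF=(1631953/1600000 − 7/160·(0.971400))/(1+7/160) = 1873/2000 ≈ 0.936500
step 3 [1.5y] swap r/2=743/28336: DF=(1 − 743/28336·(0.971400+0.936500))/(1+743/28336) = 9257/10000 ≈ 0.925700
step 4 [2y] zero: DF = P = 9193/10000 ≈ 0.919300
step 5 [2.5y] zero: DF = P = 8849/10000 ≈ 0.884900
step 6 [3y] zero: DF = P = 8797/10000 ≈ 0.879700
step 7 [3.5y] zero: DF = P = 339/400 ≈ 0.847500

1 1/2 4857/5000
2 1 1873/2000
3 3/2 9257/10000
4 2 9193/10000
5 5/2 8849/10000
6 3 8797/10000
7 7/2 339/400
DF(2.5y) = 8849/10000 ≈ 0.884900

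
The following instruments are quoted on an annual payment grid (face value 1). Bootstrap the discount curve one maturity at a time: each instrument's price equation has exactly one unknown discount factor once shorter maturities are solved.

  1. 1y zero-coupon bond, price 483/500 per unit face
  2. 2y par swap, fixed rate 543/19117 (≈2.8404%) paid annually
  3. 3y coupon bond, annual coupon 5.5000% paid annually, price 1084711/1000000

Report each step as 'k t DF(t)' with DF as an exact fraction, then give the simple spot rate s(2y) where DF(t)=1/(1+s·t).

1 1 483/500
2 2 9457/10000
3 3 1857/2000
s(2y) = (1/(9457/10000) − 1)/(2) = 543/18914 ≈ 2.8709%

step 1 [1y] zero: DF = P = 483/500 ≈ 0.966000
step 2 [2y] swap r/1=543/19117: DF=(1 − 543/19117·(0.966000))/(1+543/19117) = 9457/10000 ≈ 0.945700
step 3 [3y] bond c/1=11/200: DF=(1084711/1000000 − 11/200·(0.966000+0.945700))/(1+11/200) = 1857/2000 ≈ 0.928500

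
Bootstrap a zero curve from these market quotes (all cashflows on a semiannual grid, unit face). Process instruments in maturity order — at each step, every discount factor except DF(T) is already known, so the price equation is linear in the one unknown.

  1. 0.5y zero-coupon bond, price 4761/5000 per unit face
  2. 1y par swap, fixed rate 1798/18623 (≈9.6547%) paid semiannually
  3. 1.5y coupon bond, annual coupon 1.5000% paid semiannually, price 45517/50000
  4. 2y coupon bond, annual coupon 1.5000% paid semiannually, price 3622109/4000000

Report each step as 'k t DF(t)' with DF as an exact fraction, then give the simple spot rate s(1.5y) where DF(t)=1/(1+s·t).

step 1 [0.5y] zero: DF = P = 4761/5000 ≈ 0.952200
step 2 [1y] swap r/2=899/18623: DF=(1 − 899/18623·(0.952200))/(1+899/18623) = 9101/10000 ≈ 0.910100
step 3 [1.5y] bond c/2=3/400: DF=(45517/50000 − 3/400·(0.952200+0.910100))/(1+3/400) = 8897/10000 ≈ 0.889700
step 4 [2y] bond c/2=3/400: DF=(3622109/4000000 − 3/400·(0.952200+0.910100+0.889700))/(1+3/400) = 8783/10000 ≈ 0.878300

1 1/2 4761/5000
2 1 9101/10000
3 3/2 8897/10000
4 2 8783/10000
s(1.5y) = (1/(8897/10000) − 1)/(3/2) = 2206/26691 ≈ 8.2650%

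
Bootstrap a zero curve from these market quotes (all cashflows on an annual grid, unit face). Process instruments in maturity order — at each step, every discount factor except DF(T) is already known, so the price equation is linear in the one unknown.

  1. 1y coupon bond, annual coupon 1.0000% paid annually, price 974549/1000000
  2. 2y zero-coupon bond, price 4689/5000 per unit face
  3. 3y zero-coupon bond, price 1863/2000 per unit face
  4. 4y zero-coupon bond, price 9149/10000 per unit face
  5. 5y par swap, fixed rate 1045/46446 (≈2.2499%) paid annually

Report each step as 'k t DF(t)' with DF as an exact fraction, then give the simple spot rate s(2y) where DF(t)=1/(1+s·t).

step 1 [1y] bond c/1=1/100: DF=(974549/1000000 − 1/100·(0))/(1+1/100) = 9649/10000 ≈ 0.964900
step 2 [2y] zero: DF = P = 4689/5000 ≈ 0.937800
step 3 [3y] zero: DF = P = 1863/2000 ≈ 0.931500
step 4 [4y] zero: DF = P = 9149/10000 ≈ 0.914900
step 5 [5y] swap r/1=1045/46446: DF=(1 − 1045/46446·(0.964900+0.937800+0.931500+0.914900))/(1+1045/46446) = 1791/2000 ≈ 0.895500

1 1 9649/10000
2 2 4689/5000
3 3 1863/2000
4 4 9149/10000
5 5 1791/2000
s(2y) = (1/(4689/5000) − 1)/(2) = 311/9378 ≈ 3.3163%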